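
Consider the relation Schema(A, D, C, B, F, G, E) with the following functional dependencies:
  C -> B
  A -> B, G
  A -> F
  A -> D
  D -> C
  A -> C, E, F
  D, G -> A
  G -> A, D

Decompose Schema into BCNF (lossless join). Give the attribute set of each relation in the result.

{A, D, E, F, G}; {B, C}; {C, D}

Candidate keys of the original relation: {A}, {G}.
{A, B, C, D, E, F, G}: {C} determines {B, C} here but is not a superkey — split on C -> B, giving {B, C} and {A, C, D, E, F, G}.
{B, C} is in BCNF.
{A, C, D, E, F, G}: {D} determines {C, D} here but is not a superkey — split on D -> C, giving {C, D} and {A, D, E, F, G}.
{C, D} is in BCNF.
{A, D, E, F, G} is in BCNF.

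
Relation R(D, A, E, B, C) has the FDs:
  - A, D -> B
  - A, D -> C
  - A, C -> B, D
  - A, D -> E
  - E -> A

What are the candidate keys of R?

{A, C}⁺ = {A, B, C, D, E} — all of the relation — so {A, C} is a candidate key.
{A, D}⁺ = {A, B, C, D, E} — all of the relation — so {A, D} is a candidate key.
{C, E}⁺ = {A, B, C, D, E} — all of the relation — so {C, E} is a candidate key.
{D, E}⁺ = {A, B, C, D, E} — all of the relation — so {D, E} is a candidate key.
No proper subset of any of these is a key, and no other minimal superkey exists.

{A, C}, {A, D}, {C, E}, {D, E}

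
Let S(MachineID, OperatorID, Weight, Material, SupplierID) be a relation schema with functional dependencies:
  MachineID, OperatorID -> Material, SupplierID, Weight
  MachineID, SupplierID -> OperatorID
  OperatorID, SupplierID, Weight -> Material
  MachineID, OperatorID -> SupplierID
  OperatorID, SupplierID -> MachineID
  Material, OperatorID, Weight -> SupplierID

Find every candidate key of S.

{MachineID, OperatorID}, {MachineID, SupplierID}, {Material, OperatorID, Weight}, {OperatorID, SupplierID}

Closure of {MachineID, OperatorID} is {MachineID, Material, OperatorID, SupplierID, Weight}, the whole schema; {MachineID, OperatorID} is a candidate key.
Closure of {MachineID, SupplierID} is {MachineID, Material, OperatorID, SupplierID, Weight}, the whole schema; {MachineID, SupplierID} is a candidate key.
Closure of {OperatorID, SupplierID} is {MachineID, Material, OperatorID, SupplierID, Weight}, the whole schema; {OperatorID, SupplierID} is a candidate key.
Closure of {Material, OperatorID, Weight} is {MachineID, Material, OperatorID, SupplierID, Weight}, the whole schema; {Material, OperatorID, Weight} is a candidate key.
These are minimal and exhaustive — every other superkey contains one of them.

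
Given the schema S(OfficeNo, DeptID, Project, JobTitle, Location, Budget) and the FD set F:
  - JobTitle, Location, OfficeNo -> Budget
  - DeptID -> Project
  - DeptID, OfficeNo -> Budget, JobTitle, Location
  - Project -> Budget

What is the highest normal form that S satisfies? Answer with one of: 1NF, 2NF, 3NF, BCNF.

1NF

Candidate key: {DeptID, OfficeNo}. Prime attributes: {DeptID, OfficeNo}.
For JobTitle, Location, OfficeNo -> Budget we have {JobTitle, Location, OfficeNo}⁺ = {Budget, JobTitle, Location, OfficeNo}; {JobTitle, Location, OfficeNo} is not a superkey, so BCNF fails.
JobTitle, Location, OfficeNo -> Budget determines the non-prime attribute {Budget} from a non-superkey — 3NF is violated.
Since {DeptID} ⊂ {DeptID, OfficeNo} and {DeptID}⁺ ⊇ {Budget, Project} with {Budget, Project} non-prime, there is a partial dependency; 2NF fails.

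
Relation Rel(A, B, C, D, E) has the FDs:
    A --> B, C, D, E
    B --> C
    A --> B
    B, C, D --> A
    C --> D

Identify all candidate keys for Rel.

{A}, {B}

Closure of {A} is {A, B, C, D, E}, the whole schema; {A} is a candidate key.
Closure of {B} is {A, B, C, D, E}, the whole schema; {B} is a candidate key.
No proper subset of any of these is a key, and no other minimal superkey exists.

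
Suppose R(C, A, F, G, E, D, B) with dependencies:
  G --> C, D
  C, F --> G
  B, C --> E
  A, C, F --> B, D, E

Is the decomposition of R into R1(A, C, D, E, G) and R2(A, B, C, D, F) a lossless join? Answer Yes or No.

No

The shared attributes are {A, C, D} and {A, C, D}⁺ = {A, C, D}.
R1 ⊄ {A, C, D} and R2 ⊄ {A, C, D}, so the split is lossy.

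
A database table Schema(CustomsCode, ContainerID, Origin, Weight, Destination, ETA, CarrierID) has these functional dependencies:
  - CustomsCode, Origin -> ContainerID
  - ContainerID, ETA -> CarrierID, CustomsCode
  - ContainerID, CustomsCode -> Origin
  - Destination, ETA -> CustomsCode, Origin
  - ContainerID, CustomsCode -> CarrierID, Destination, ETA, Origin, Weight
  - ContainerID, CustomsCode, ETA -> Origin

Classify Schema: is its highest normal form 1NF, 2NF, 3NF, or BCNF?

BCNF

Candidate keys: {ContainerID, CustomsCode}, {ContainerID, ETA}, {CustomsCode, Origin}, {Destination, ETA}. Prime attributes: {ContainerID, CustomsCode, Destination, ETA, Origin}.
Every FD has a superkey on the left, so the relation is in BCNF.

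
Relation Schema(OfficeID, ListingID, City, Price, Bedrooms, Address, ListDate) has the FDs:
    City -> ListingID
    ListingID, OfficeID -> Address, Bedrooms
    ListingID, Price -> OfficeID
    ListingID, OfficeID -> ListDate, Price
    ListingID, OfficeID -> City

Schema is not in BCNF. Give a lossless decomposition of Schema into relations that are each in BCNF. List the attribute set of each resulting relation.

Candidate keys of the original relation: {City, OfficeID}, {City, Price}, {ListingID, OfficeID}, {ListingID, Price}.
In {Address, Bedrooms, City, ListDate, ListingID, OfficeID, Price}, {City} is not a superkey ({City}⁺ restricted to this set is {City, ListingID}), so split on City -> ListingID into {City, ListingID} and {Address, Bedrooms, City, ListDate, OfficeID, Price}.
{City, ListingID}: every determinant is a superkey — BCNF.
{Address, Bedrooms, City, ListDate, OfficeID, Price}: every determinant is a superkey — BCNF.

{Address, Bedrooms, City, ListDate, OfficeID, Price}; {City, ListingID}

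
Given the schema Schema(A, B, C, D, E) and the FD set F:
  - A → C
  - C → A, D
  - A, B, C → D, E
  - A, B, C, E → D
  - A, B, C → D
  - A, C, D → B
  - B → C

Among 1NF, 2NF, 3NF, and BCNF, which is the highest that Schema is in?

Candidate keys: {A}, {B}, {C}. Prime attributes: {A, B, C}.
The left-hand side of every FD is a superkey, so BCNF is satisfied.

BCNF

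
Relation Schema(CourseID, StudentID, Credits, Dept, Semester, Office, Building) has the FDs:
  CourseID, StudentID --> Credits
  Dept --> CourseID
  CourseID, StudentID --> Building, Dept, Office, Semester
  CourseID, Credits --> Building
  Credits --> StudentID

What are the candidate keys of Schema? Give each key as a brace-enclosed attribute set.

{CourseID, Credits}, {CourseID, StudentID}, {Credits, Dept}, {Dept, StudentID}

Closure of {CourseID, Credits} is {Building, CourseID, Credits, Dept, Office, Semester, StudentID}, the whole schema; {CourseID, Credits} is a candidate key.
Closure of {CourseID, StudentID} is {Building, CourseID, Credits, Dept, Office, Semester, StudentID}, the whole schema; {CourseID, StudentID} is a candidate key.
Closure of {Credits, Dept} is {Building, CourseID, Credits, Dept, Office, Semester, StudentID}, the whole schema; {Credits, Dept} is a candidate key.
Closure of {Dept, StudentID} is {Building, CourseID, Credits, Dept, Office, Semester, StudentID}, the whole schema; {Dept, StudentID} is a candidate key.
These are minimal and exhaustive — every other superkey contains one of them.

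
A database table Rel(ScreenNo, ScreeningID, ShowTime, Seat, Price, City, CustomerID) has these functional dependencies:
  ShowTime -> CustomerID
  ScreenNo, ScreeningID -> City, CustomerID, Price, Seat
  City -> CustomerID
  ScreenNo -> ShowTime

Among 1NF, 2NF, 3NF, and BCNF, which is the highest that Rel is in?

Candidate key: {ScreenNo, ScreeningID}. Prime attributes: {ScreenNo, ScreeningID}.
ShowTime -> CustomerID: {ShowTime}⁺ = {CustomerID, ShowTime}, which is not all of the attributes, so the left side is not a superkey — BCNF is violated.
ShowTime -> CustomerID has non-prime {CustomerID} on the right and a non-superkey on the left, so 3NF fails.
Since {ScreenNo} ⊂ {ScreenNo, ScreeningID} and {ScreenNo}⁺ ⊇ {CustomerID, ShowTime} with {CustomerID, ShowTime} non-prime, there is a partial dependency; 2NF fails.

1NF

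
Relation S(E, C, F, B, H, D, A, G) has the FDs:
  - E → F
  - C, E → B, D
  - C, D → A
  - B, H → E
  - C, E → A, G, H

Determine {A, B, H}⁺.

{A, B, E, F, H}

Start with {A, B, H}.
B, H → E applies; add {E} → now {A, B, E, H}.
E → F applies; add {F} → now {A, B, E, F, H}.
No further FD applies.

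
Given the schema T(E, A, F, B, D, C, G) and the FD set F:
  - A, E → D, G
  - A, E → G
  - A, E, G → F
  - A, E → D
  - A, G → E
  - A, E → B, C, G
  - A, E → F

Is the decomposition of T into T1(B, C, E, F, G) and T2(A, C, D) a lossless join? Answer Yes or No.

No

T1 ∩ T2 = {C}; its closure under F is {C}.
T1 ⊄ {C} and T2 ⊄ {C}, so the split is lossy.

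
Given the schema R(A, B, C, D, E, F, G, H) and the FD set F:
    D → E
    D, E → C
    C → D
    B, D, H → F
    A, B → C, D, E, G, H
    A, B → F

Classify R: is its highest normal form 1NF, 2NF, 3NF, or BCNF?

2NF

Candidate key: {A, B}. Prime attributes: {A, B}.
D → E breaks BCNF: {D}⁺ = {C, D, E}, so {D} is not a superkey.
D → E has non-prime {E} on the right and a non-superkey on the left, so 3NF fails.
Checking every proper subset of each key, none determines a non-prime attribute — 2NF is satisfied.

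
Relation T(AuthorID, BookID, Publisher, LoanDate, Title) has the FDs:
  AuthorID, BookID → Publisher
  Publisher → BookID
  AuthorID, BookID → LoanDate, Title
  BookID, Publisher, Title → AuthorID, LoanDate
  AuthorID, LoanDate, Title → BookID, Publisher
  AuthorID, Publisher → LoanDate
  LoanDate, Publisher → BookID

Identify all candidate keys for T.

{AuthorID, BookID}, {AuthorID, LoanDate, Title}, {AuthorID, Publisher}, {Publisher, Title}

Closure of {AuthorID, BookID} is {AuthorID, BookID, LoanDate, Publisher, Title}, the whole schema; {AuthorID, BookID} is a candidate key.
Closure of {AuthorID, Publisher} is {AuthorID, BookID, LoanDate, Publisher, Title}, the whole schema; {AuthorID, Publisher} is a candidate key.
Closure of {Publisher, Title} is {AuthorID, BookID, LoanDate, Publisher, Title}, the whole schema; {Publisher, Title} is a candidate key.
Closure of {AuthorID, LoanDate, Title} is {AuthorID, BookID, LoanDate, Publisher, Title}, the whole schema; {AuthorID, LoanDate, Title} is a candidate key.
Any other superkey properly contains one of these, so there are no further candidate keys.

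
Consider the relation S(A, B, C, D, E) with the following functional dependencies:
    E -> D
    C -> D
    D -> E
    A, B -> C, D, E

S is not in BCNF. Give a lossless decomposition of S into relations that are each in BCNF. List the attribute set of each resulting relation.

Candidate key of the original relation: {A, B}.
Within {A, B, C, D, E}: {E}⁺ ∩ {A, B, C, D, E} = {D, E}, not the whole set, so E -> D violates BCNF; decompose into {D, E} and {A, B, C, E}.
{D, E} has no BCNF violation.
Within {A, B, C, E}: {C}⁺ ∩ {A, B, C, E} = {C, E}, not the whole set, so C -> E violates BCNF; decompose into {C, E} and {A, B, C}.
{C, E} has no BCNF violation.
{A, B, C} has no BCNF violation.

{A, B, C}; {C, E}; {D, E}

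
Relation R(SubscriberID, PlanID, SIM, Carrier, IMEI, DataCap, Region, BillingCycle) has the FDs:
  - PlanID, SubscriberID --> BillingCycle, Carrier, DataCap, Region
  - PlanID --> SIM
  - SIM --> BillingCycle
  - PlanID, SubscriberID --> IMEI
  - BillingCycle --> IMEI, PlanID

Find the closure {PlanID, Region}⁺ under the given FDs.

Start with {PlanID, Region}.
PlanID --> SIM applies; add {SIM} → now {PlanID, Region, SIM}.
SIM --> BillingCycle applies; add {BillingCycle} → now {BillingCycle, PlanID, Region, SIM}.
BillingCycle --> IMEI, PlanID applies; add {IMEI} → now {BillingCycle, IMEI, PlanID, Region, SIM}.
No further FD applies.

{BillingCycle, IMEI, PlanID, Region, SIM}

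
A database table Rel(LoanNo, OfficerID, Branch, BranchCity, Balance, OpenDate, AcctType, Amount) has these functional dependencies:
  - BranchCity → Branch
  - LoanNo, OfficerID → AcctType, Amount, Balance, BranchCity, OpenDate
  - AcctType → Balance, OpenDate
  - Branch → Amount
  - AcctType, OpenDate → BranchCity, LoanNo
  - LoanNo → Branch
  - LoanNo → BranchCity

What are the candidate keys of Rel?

No FD produces {OfficerID}, so it must be in every candidate key.
Closure of {AcctType, OfficerID} is {AcctType, Amount, Balance, Branch, BranchCity, LoanNo, OfficerID, OpenDate}, the whole schema; {AcctType, OfficerID} is a candidate key.
Closure of {LoanNo, OfficerID} is {AcctType, Amount, Balance, Branch, BranchCity, LoanNo, OfficerID, OpenDate}, the whole schema; {LoanNo, OfficerID} is a candidate key.
These are minimal and exhaustive — every other superkey contains one of them.

{AcctType, OfficerID}, {LoanNo, OfficerID}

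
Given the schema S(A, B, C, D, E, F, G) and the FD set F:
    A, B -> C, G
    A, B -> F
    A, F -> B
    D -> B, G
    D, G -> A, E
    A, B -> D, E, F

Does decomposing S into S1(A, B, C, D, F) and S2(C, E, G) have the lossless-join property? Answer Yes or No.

No

The shared attributes are {C} and {C}⁺ = {C}.
Neither S1 nor S2 is contained in that closure, so the decomposition is lossy.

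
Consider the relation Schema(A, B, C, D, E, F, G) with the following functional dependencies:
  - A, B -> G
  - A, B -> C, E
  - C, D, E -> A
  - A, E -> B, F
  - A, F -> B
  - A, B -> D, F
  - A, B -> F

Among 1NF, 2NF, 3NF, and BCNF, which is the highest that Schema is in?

Candidate keys: {A, B}, {A, E}, {A, F}, {C, D, E}. Prime attributes: {A, B, C, D, E, F}.
Each dependency's left side is a superkey — BCNF holds.

BCNF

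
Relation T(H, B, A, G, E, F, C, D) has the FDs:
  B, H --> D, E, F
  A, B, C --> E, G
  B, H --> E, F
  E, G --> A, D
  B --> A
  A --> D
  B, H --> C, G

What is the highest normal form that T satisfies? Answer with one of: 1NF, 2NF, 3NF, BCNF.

1NF

Candidate key: {B, H}. Prime attributes: {B, H}.
For A, B, C --> E, G we have {A, B, C}⁺ = {A, B, C, D, E, G}; {A, B, C} is not a superkey, so BCNF fails.
Because {E, G} are non-prime and the left side of A, B, C --> E, G is not a superkey, the relation is not in 3NF.
The proper key subset {B} of {B, H} determines non-prime {A, D}, so the relation is not even in 2NF.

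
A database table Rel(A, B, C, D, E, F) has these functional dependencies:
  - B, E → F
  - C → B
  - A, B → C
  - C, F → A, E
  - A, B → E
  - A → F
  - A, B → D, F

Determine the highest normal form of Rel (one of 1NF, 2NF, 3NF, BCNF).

3NF

Candidate keys: {A, B}, {A, C}, {C, E}, {C, F}. Prime attributes: {A, B, C, E, F}.
B, E → F: {B, E}⁺ = {B, E, F}, which is not all of the attributes, so the left side is not a superkey — BCNF is violated.
Since {F} ⊆ prime attributes and every other non-superkey FD also has a prime right side, the schema is in 3NF.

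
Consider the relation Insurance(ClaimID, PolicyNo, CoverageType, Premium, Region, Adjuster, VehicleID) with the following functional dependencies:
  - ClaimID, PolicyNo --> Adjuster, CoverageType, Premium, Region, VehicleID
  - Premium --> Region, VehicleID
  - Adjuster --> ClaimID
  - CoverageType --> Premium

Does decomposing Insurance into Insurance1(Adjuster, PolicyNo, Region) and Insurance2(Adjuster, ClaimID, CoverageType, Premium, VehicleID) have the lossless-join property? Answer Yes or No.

The shared attributes are {Adjuster} and {Adjuster}⁺ = {Adjuster, ClaimID}.
Neither Insurance1 nor Insurance2 is contained in that closure, so the decomposition is lossy.

No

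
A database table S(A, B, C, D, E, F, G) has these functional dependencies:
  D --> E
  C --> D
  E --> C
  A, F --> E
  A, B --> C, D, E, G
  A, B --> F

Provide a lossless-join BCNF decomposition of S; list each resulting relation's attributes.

Candidate key of the original relation: {A, B}.
Within {A, B, C, D, E, F, G}: {D}⁺ ∩ {A, B, C, D, E, F, G} = {C, D, E}, not the whole set, so D --> C, E violates BCNF; decompose into {C, D, E} and {A, B, D, F, G}.
{C, D, E}: every determinant is a superkey — BCNF.
Within {A, B, D, F, G}: {A, F}⁺ ∩ {A, B, D, F, G} = {A, D, F}, not the whole set, so A, F --> D violates BCNF; decompose into {A, D, F} and {A, B, F, G}.
{A, D, F}: every determinant is a superkey — BCNF.
{A, B, F, G}: every determinant is a superkey — BCNF.

{A, B, F, G}; {A, D, F}; {C, D, E}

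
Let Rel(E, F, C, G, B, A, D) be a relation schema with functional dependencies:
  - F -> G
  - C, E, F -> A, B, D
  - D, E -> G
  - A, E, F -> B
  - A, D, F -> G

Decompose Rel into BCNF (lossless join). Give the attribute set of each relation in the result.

Candidate key of the original relation: {C, E, F}.
{A, B, C, D, E, F, G}: {F} determines {F, G} here but is not a superkey — split on F -> G, giving {F, G} and {A, B, C, D, E, F}.
{F, G} is in BCNF.
{A, B, C, D, E, F}: {A, E, F} determines {A, B, E, F} here but is not a superkey — split on A, E, F -> B, giving {A, B, E, F} and {A, C, D, E, F}.
{A, B, E, F} is in BCNF.
{A, C, D, E, F} is in BCNF.

{A, B, E, F}; {A, C, D, E, F}; {F, G}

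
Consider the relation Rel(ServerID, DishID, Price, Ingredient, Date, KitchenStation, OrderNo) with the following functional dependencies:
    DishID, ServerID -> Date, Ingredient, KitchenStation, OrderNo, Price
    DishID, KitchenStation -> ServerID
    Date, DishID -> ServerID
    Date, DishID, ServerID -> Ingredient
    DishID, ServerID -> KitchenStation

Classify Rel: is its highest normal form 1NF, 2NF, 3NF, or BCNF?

BCNF

Candidate keys: {Date, DishID}, {DishID, KitchenStation}, {DishID, ServerID}. Prime attributes: {Date, DishID, KitchenStation, ServerID}.
The left-hand side of every FD is a superkey, so BCNF is satisfied.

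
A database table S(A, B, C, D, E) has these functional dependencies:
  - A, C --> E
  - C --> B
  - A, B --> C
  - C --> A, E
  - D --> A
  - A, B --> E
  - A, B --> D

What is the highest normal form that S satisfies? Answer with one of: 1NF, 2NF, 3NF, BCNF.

3NF

Candidate keys: {A, B}, {B, D}, {C}. Prime attributes: {A, B, C, D}.
For D --> A we have {D}⁺ = {A, D}; {D} is not a superkey, so BCNF fails.
Its right-hand attributes {A} are all prime, as are those of every other non-superkey FD — the relation is in 3NF.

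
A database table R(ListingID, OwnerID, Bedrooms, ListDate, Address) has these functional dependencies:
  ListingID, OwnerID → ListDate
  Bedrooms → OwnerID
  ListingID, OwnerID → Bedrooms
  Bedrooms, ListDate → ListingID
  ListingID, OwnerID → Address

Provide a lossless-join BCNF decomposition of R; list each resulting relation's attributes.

{Address, Bedrooms, ListDate, ListingID}; {Bedrooms, OwnerID}

Candidate keys of the original relation: {Bedrooms, ListDate}, {Bedrooms, ListingID}, {ListingID, OwnerID}.
Within {Address, Bedrooms, ListDate, ListingID, OwnerID}: {Bedrooms}⁺ ∩ {Address, Bedrooms, ListDate, ListingID, OwnerID} = {Bedrooms, OwnerID}, not the whole set, so Bedrooms → OwnerID violates BCNF; decompose into {Bedrooms, OwnerID} and {Address, Bedrooms, ListDate, ListingID}.
{Bedrooms, OwnerID}: every determinant is a superkey — BCNF.
{Address, Bedrooms, ListDate, ListingID}: every determinant is a superkey — BCNF.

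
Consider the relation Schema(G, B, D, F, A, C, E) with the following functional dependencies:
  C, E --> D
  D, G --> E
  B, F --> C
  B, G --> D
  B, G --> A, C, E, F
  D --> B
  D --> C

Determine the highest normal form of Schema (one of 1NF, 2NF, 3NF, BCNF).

Candidate keys: {B, G}, {C, E, G}, {D, G}. Prime attributes: {B, C, D, E, G}.
For C, E --> D we have {C, E}⁺ = {B, C, D, E}; {C, E} is not a superkey, so BCNF fails.
Its right-hand attributes {D} are all prime, as are those of every other non-superkey FD — the relation is in 3NF.

3NF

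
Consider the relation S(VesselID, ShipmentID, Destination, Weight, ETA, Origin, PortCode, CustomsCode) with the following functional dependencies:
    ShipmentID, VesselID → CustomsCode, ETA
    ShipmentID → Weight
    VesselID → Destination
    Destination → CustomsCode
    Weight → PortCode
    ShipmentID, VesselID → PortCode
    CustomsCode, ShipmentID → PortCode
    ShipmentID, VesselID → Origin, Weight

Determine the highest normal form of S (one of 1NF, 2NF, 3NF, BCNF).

1NF

Candidate key: {ShipmentID, VesselID}. Prime attributes: {ShipmentID, VesselID}.
ShipmentID → Weight breaks BCNF: {ShipmentID}⁺ = {PortCode, ShipmentID, Weight}, so {ShipmentID} is not a superkey.
ShipmentID → Weight has non-prime {Weight} on the right and a non-superkey on the left, so 3NF fails.
Since {ShipmentID} ⊂ {ShipmentID, VesselID} and {ShipmentID}⁺ ⊇ {PortCode, Weight} with {PortCode, Weight} non-prime, there is a partial dependency; 2NF fails.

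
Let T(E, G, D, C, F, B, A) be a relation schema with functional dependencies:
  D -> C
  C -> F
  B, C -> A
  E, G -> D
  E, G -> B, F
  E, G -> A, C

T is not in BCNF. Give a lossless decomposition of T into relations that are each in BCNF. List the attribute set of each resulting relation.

Candidate key of the original relation: {E, G}.
Within {A, B, C, D, E, F, G}: {D}⁺ ∩ {A, B, C, D, E, F, G} = {C, D, F}, not the whole set, so D -> C, F violates BCNF; decompose into {C, D, F} and {A, B, D, E, G}.
Within {C, D, F}: {C}⁺ ∩ {C, D, F} = {C, F}, not the whole set, so C -> F violates BCNF; decompose into {C, F} and {C, D}.
{C, F} is in BCNF.
{C, D} is in BCNF.
Within {A, B, D, E, G}: {B, D}⁺ ∩ {A, B, D, E, G} = {A, B, D}, not the whole set, so B, D -> A violates BCNF; decompose into {A, B, D} and {B, D, E, G}.
{A, B, D} is in BCNF.
{B, D, E, G} is in BCNF.

{A, B, D}; {B, D, E, G}; {C, D}; {C, F}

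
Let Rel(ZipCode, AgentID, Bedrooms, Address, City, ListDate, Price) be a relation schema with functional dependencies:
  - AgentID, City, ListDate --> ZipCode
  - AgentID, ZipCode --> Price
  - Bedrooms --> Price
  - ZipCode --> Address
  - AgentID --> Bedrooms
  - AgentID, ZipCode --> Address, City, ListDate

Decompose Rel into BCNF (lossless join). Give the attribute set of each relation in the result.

Candidate keys of the original relation: {AgentID, City, ListDate}, {AgentID, ZipCode}.
In {Address, AgentID, Bedrooms, City, ListDate, Price, ZipCode}, {Bedrooms} is not a superkey ({Bedrooms}⁺ restricted to this set is {Bedrooms, Price}), so split on Bedrooms --> Price into {Bedrooms, Price} and {Address, AgentID, Bedrooms, City, ListDate, ZipCode}.
{Bedrooms, Price} has no BCNF violation.
In {Address, AgentID, Bedrooms, City, ListDate, ZipCode}, {ZipCode} is not a superkey ({ZipCode}⁺ restricted to this set is {Address, ZipCode}), so split on ZipCode --> Address into {Address, ZipCode} and {AgentID, Bedrooms, City, ListDate, ZipCode}.
{Address, ZipCode} has no BCNF violation.
In {AgentID, Bedrooms, City, ListDate, ZipCode}, {AgentID} is not a superkey ({AgentID}⁺ restricted to this set is {AgentID, Bedrooms}), so split on AgentID --> Bedrooms into {AgentID, Bedrooms} and {AgentID, City, ListDate, ZipCode}.
{AgentID, Bedrooms} has no BCNF violation.
{AgentID, City, ListDate, ZipCode} has no BCNF violation.

{Address, ZipCode}; {AgentID, Bedrooms}; {AgentID, City, ListDate, ZipCode}; {Bedrooms, Price}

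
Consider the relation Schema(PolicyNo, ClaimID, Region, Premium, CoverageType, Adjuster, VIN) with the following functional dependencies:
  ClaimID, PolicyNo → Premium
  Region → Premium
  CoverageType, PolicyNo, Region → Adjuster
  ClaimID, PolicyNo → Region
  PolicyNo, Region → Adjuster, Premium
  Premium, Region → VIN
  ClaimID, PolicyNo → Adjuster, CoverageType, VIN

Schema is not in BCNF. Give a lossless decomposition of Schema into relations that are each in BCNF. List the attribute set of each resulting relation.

Candidate key of the original relation: {ClaimID, PolicyNo}.
Within {Adjuster, ClaimID, CoverageType, PolicyNo, Premium, Region, VIN}: {Region}⁺ ∩ {Adjuster, ClaimID, CoverageType, PolicyNo, Premium, Region, VIN} = {Premium, Region, VIN}, not the whole set, so Region → Premium, VIN violates BCNF; decompose into {Premium, Region, VIN} and {Adjuster, ClaimID, CoverageType, PolicyNo, Region}.
{Premium, Region, VIN} has no BCNF violation.
Within {Adjuster, ClaimID, CoverageType, PolicyNo, Region}: {CoverageType, PolicyNo, Region}⁺ ∩ {Adjuster, ClaimID, CoverageType, PolicyNo, Region} = {Adjuster, CoverageType, PolicyNo, Region}, not the whole set, so CoverageType, PolicyNo, Region → Adjuster violates BCNF; decompose into {Adjuster, CoverageType, PolicyNo, Region} and {ClaimID, CoverageType, PolicyNo, Region}.
Within {Adjuster, CoverageType, PolicyNo, Region}: {PolicyNo, Region}⁺ ∩ {Adjuster, CoverageType, PolicyNo, Region} = {Adjuster, PolicyNo, Region}, not the whole set, so PolicyNo, Region → Adjuster violates BCNF; decompose into {Adjuster, PolicyNo, Region} and {CoverageType, PolicyNo, Region}.
{Adjuster, PolicyNo, Region} has no BCNF violation.
{CoverageType, PolicyNo, Region} has no BCNF violation.
{ClaimID, CoverageType, PolicyNo, Region} has no BCNF violation.

{Adjuster, PolicyNo, Region}; {ClaimID, CoverageType, PolicyNo, Region}; {Premium, Region, VIN}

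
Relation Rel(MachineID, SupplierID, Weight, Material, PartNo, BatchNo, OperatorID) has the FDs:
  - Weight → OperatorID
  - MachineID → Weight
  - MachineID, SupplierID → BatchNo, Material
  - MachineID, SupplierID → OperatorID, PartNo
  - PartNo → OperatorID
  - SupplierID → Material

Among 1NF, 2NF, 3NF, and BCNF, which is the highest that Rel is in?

1NF

Candidate key: {MachineID, SupplierID}. Prime attributes: {MachineID, SupplierID}.
For Weight → OperatorID we have {Weight}⁺ = {OperatorID, Weight}; {Weight} is not a superkey, so BCNF fails.
Weight → OperatorID has non-prime {OperatorID} on the right and a non-superkey on the left, so 3NF fails.
The proper key subset {MachineID} of {MachineID, SupplierID} determines non-prime {OperatorID, Weight}, so the relation is not even in 2NF.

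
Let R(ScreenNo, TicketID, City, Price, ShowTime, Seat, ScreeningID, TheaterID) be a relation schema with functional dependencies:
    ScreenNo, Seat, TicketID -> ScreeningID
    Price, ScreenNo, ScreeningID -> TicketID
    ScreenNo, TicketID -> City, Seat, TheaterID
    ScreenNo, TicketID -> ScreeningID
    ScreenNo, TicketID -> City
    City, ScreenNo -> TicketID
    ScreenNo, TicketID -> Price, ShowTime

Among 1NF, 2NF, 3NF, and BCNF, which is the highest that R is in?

Candidate keys: {City, ScreenNo}, {Price, ScreenNo, ScreeningID}, {ScreenNo, TicketID}. Prime attributes: {City, Price, ScreenNo, ScreeningID, TicketID}.
Each dependency's left side is a superkey — BCNF holds.

BCNF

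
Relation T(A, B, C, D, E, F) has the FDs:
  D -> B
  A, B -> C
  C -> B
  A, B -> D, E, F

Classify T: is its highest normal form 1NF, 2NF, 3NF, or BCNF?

3NF

Candidate keys: {A, B}, {A, C}, {A, D}. Prime attributes: {A, B, C, D}.
D -> B: {D}⁺ = {B, D}, which is not all of the attributes, so the left side is not a superkey — BCNF is violated.
But every attribute on its right side ({B}) is prime, and the same holds for every other non-superkey FD, so 3NF still holds.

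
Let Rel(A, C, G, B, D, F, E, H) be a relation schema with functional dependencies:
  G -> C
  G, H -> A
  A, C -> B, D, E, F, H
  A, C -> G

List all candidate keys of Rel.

Closure of {A, C} is {A, B, C, D, E, F, G, H}, the whole schema; {A, C} is a candidate key.
Closure of {A, G} is {A, B, C, D, E, F, G, H}, the whole schema; {A, G} is a candidate key.
Closure of {G, H} is {A, B, C, D, E, F, G, H}, the whole schema; {G, H} is a candidate key.
Any other superkey properly contains one of these, so there are no further candidate keys.

{A, C}, {A, G}, {G, H}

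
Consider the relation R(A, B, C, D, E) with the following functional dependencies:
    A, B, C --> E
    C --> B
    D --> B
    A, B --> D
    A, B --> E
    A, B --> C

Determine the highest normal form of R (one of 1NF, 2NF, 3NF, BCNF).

3NF

Candidate keys: {A, B}, {A, C}, {A, D}. Prime attributes: {A, B, C, D}.
For C --> B we have {C}⁺ = {B, C}; {C} is not a superkey, so BCNF fails.
Its right-hand attributes {B} are all prime, as are those of every other non-superkey FD — the relation is in 3NF.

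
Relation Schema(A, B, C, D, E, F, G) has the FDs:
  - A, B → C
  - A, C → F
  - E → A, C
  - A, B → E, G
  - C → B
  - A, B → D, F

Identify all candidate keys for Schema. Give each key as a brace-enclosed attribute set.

{A, B}, {A, C}, {E}

{E} is a candidate key since {E}⁺ = {A, B, C, D, E, F, G} covers every attribute.
{A, B} is a candidate key since {A, B}⁺ = {A, B, C, D, E, F, G} covers every attribute.
{A, C} is a candidate key since {A, C}⁺ = {A, B, C, D, E, F, G} covers every attribute.
No proper subset of any of these is a key, and no other minimal superkey exists.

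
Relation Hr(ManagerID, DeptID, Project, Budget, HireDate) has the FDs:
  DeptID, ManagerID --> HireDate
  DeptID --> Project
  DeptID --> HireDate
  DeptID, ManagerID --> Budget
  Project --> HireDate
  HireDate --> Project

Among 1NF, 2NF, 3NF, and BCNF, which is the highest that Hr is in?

1NF

Candidate key: {DeptID, ManagerID}. Prime attributes: {DeptID, ManagerID}.
DeptID --> Project breaks BCNF: {DeptID}⁺ = {DeptID, HireDate, Project}, so {DeptID} is not a superkey.
DeptID --> Project has non-prime {Project} on the right and a non-superkey on the left, so 3NF fails.
Since {DeptID} ⊂ {DeptID, ManagerID} and {DeptID}⁺ ⊇ {HireDate, Project} with {HireDate, Project} non-prime, there is a partial dependency; 2NF fails.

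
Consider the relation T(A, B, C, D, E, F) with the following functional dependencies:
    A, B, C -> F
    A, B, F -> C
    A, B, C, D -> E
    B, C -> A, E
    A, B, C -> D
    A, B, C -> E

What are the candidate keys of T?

{A, B, F}, {B, C}

Attributes never on any right-hand side: {B} — every candidate key must contain it.
{B, C} is a candidate key since {B, C}⁺ = {A, B, C, D, E, F} covers every attribute.
{A, B, F} is a candidate key since {A, B, F}⁺ = {A, B, C, D, E, F} covers every attribute.
These are minimal and exhaustive — every other superkey contains one of them.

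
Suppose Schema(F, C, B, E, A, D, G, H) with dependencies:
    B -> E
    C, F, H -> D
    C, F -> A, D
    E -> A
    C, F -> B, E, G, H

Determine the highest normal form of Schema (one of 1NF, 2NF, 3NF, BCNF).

2NF

Candidate key: {C, F}. Prime attributes: {C, F}.
B -> E: {B}⁺ = {A, B, E}, which is not all of the attributes, so the left side is not a superkey — BCNF is violated.
Because {E} is non-prime and the left side of B -> E is not a superkey, the relation is not in 3NF.
No proper subset of a key has a non-prime attribute in its closure, so there is no partial dependency; 2NF holds.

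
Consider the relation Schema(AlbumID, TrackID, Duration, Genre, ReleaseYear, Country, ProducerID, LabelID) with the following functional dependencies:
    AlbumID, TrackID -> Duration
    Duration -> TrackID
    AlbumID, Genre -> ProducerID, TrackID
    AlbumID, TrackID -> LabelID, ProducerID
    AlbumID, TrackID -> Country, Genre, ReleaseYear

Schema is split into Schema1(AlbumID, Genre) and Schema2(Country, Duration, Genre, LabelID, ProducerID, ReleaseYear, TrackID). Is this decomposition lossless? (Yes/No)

No

Common attributes: {Genre}; their closure is {Genre}.
Neither Schema1 nor Schema2 is contained in that closure, so the decomposition is lossy.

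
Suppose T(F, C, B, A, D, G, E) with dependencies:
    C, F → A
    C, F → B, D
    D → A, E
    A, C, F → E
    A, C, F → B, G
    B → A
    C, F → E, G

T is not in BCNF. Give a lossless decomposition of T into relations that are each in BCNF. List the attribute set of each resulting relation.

{A, D, E}; {B, C, D, F, G}

Candidate key of the original relation: {C, F}.
In {A, B, C, D, E, F, G}, {D} is not a superkey ({D}⁺ restricted to this set is {A, D, E}), so split on D → A, E into {A, D, E} and {B, C, D, F, G}.
{A, D, E}: every determinant is a superkey — BCNF.
{B, C, D, F, G}: every determinant is a superkey — BCNF.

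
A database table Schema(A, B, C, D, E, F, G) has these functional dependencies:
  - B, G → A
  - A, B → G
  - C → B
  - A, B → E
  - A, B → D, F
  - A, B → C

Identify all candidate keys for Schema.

{A, B}, {A, C}, {B, G}, {C, G}

Closure of {A, B} is {A, B, C, D, E, F, G}, the whole schema; {A, B} is a candidate key.
Closure of {A, C} is {A, B, C, D, E, F, G}, the whole schema; {A, C} is a candidate key.
Closure of {B, G} is {A, B, C, D, E, F, G}, the whole schema; {B, G} is a candidate key.
Closure of {C, G} is {A, B, C, D, E, F, G}, the whole schema; {C, G} is a candidate key.
Any other superkey properly contains one of these, so there are no further candidate keys.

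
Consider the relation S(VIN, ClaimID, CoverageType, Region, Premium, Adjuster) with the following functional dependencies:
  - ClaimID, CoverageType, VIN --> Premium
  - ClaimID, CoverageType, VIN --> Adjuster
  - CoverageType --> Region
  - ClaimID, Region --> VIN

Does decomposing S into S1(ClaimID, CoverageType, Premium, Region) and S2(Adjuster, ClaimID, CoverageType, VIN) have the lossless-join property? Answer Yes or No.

Yes

The shared attributes are {ClaimID, CoverageType} and {ClaimID, CoverageType}⁺ = {Adjuster, ClaimID, CoverageType, Premium, Region, VIN}.
This includes all of S1, so the common attributes are a superkey of S1 — the join is lossless.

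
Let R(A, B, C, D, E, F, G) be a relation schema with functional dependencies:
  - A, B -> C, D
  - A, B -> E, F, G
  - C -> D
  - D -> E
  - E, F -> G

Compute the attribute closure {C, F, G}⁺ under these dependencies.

Start with {C, F, G}.
C -> D applies; add {D} → now {C, D, F, G}.
D -> E applies; add {E} → now {C, D, E, F, G}.
No further FD applies.

{C, D, E, F, G}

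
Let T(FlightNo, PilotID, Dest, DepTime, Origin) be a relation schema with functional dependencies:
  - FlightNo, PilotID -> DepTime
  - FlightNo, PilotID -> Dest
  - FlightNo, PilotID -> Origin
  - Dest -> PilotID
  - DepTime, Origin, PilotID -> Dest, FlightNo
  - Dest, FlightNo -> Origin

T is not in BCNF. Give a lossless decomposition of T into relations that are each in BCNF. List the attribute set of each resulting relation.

Candidate keys of the original relation: {DepTime, Dest, Origin}, {DepTime, Origin, PilotID}, {Dest, FlightNo}, {FlightNo, PilotID}.
In {DepTime, Dest, FlightNo, Origin, PilotID}, {Dest} is not a superkey ({Dest}⁺ restricted to this set is {Dest, PilotID}), so split on Dest -> PilotID into {Dest, PilotID} and {DepTime, Dest, FlightNo, Origin}.
{Dest, PilotID} has no BCNF violation.
{DepTime, Dest, FlightNo, Origin} has no BCNF violation.

{DepTime, Dest, FlightNo, Origin}; {Dest, PilotID}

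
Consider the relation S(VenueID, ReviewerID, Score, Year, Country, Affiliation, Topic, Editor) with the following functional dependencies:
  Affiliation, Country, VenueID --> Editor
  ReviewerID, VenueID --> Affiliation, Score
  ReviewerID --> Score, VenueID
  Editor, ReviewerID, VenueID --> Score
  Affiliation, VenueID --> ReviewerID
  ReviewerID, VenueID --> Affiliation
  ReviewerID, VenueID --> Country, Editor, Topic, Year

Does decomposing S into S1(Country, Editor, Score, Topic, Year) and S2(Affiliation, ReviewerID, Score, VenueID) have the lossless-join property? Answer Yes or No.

No

Common attributes: {Score}; their closure is {Score}.
The closure covers neither S1 nor S2 entirely; the join is not lossless.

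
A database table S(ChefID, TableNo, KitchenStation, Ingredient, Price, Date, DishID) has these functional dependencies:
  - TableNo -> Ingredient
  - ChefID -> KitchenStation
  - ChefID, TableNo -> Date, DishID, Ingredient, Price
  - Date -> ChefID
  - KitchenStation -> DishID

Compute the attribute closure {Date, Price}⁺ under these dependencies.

Start with {Date, Price}.
Date -> ChefID applies; add {ChefID} → now {ChefID, Date, Price}.
ChefID -> KitchenStation applies; add {KitchenStation} → now {ChefID, Date, KitchenStation, Price}.
KitchenStation -> DishID applies; add {DishID} → now {ChefID, Date, DishID, KitchenStation, Price}.
No further FD applies.

{ChefID, Date, DishID, KitchenStation, Price}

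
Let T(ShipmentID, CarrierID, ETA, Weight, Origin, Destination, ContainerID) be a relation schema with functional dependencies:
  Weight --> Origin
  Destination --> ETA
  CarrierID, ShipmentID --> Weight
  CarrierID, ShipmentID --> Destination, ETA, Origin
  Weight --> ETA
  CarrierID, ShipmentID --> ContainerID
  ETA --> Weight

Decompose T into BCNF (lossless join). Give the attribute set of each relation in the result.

{CarrierID, ContainerID, Destination, ShipmentID}; {Destination, Weight}; {ETA, Origin, Weight}

Candidate key of the original relation: {CarrierID, ShipmentID}.
Within {CarrierID, ContainerID, Destination, ETA, Origin, ShipmentID, Weight}: {Weight}⁺ ∩ {CarrierID, ContainerID, Destination, ETA, Origin, ShipmentID, Weight} = {ETA, Origin, Weight}, not the whole set, so Weight --> ETA, Origin violates BCNF; decompose into {ETA, Origin, Weight} and {CarrierID, ContainerID, Destination, ShipmentID, Weight}.
{ETA, Origin, Weight} is in BCNF.
Within {CarrierID, ContainerID, Destination, ShipmentID, Weight}: {Destination}⁺ ∩ {CarrierID, ContainerID, Destination, ShipmentID, Weight} = {Destination, Weight}, not the whole set, so Destination --> Weight violates BCNF; decompose into {Destination, Weight} and {CarrierID, ContainerID, Destination, ShipmentID}.
{Destination, Weight} is in BCNF.
{CarrierID, ContainerID, Destination, ShipmentID} is in BCNF.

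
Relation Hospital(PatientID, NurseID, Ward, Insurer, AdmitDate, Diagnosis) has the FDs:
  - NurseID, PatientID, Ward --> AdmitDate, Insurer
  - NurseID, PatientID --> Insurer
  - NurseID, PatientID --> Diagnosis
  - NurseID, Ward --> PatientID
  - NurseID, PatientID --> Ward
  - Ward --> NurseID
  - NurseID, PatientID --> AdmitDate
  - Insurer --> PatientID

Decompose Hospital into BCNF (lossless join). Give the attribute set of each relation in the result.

{AdmitDate, Diagnosis, Insurer, NurseID, Ward}; {Insurer, PatientID}

Candidate keys of the original relation: {Insurer, NurseID}, {NurseID, PatientID}, {Ward}.
{AdmitDate, Diagnosis, Insurer, NurseID, PatientID, Ward}: {Insurer} determines {Insurer, PatientID} here but is not a superkey — split on Insurer --> PatientID, giving {Insurer, PatientID} and {AdmitDate, Diagnosis, Insurer, NurseID, Ward}.
{Insurer, PatientID} is in BCNF.
{AdmitDate, Diagnosis, Insurer, NurseID, Ward} is in BCNF.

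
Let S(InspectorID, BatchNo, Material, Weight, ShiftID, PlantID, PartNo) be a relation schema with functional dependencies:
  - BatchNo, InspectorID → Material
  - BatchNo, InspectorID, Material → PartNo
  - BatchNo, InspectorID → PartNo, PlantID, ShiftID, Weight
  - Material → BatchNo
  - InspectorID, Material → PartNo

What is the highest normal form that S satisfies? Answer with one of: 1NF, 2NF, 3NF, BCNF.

3NF

Candidate keys: {BatchNo, InspectorID}, {InspectorID, Material}. Prime attributes: {BatchNo, InspectorID, Material}.
For Material → BatchNo we have {Material}⁺ = {BatchNo, Material}; {Material} is not a superkey, so BCNF fails.
Since {BatchNo} ⊆ prime attributes and every other non-superkey FD also has a prime right side, the schema is in 3NF.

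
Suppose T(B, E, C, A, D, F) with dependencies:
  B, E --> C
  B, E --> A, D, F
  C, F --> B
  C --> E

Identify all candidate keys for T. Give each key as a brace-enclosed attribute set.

{B, C}, {B, E}, {C, F}

{B, C} is a candidate key since {B, C}⁺ = {A, B, C, D, E, F} covers every attribute.
{B, E} is a candidate key since {B, E}⁺ = {A, B, C, D, E, F} covers every attribute.
{C, F} is a candidate key since {C, F}⁺ = {A, B, C, D, E, F} covers every attribute.
No proper subset of any of these is a key, and no other minimal superkey exists.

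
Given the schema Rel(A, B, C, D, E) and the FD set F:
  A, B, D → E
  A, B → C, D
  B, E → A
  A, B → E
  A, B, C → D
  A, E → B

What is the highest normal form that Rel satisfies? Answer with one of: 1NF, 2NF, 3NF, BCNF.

Candidate keys: {A, B}, {A, E}, {B, E}. Prime attributes: {A, B, E}.
Every FD has a superkey on the left, so the relation is in BCNF.

BCNF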